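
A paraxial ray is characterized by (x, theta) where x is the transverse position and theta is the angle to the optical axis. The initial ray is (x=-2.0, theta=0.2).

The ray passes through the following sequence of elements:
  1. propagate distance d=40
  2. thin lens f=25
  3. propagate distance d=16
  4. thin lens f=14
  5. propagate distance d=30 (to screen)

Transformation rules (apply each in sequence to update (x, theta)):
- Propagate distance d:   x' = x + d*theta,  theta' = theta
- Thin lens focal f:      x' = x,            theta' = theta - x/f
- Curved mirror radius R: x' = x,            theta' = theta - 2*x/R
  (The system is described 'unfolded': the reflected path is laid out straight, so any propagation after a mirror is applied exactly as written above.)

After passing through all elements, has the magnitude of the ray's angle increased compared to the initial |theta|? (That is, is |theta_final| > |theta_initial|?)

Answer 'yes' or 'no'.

Answer: yes

Derivation:
Initial: x=-2.0000 theta=0.2000
After 1 (propagate distance d=40): x=6.0000 theta=0.2000
After 2 (thin lens f=25): x=6.0000 theta=-0.0400
After 3 (propagate distance d=16): x=5.3600 theta=-0.0400
After 4 (thin lens f=14): x=5.3600 theta=-74/175 (≈-0.4229)
After 5 (propagate distance d=30 (to screen)): x=-1282/175 (≈-7.3257) theta=-74/175 (≈-0.4229)
|theta_initial|=0.2000 |theta_final|=74/175 (≈0.4229) -> increased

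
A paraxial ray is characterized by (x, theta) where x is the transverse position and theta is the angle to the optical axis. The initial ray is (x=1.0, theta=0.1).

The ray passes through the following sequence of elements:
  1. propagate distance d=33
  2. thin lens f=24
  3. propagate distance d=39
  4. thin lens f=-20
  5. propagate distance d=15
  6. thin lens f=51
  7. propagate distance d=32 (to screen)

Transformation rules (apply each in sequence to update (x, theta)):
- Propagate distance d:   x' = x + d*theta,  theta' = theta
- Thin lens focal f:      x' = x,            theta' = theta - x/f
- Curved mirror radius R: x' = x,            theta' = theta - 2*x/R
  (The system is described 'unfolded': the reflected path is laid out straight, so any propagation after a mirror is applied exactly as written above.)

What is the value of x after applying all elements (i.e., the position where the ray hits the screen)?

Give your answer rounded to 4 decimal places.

Initial: x=1.0000 theta=0.1000
After 1 (propagate distance d=33): x=4.3000 theta=0.1000
After 2 (thin lens f=24): x=4.3000 theta=-19/240 (≈-0.0792)
After 3 (propagate distance d=39): x=1.2125 theta=-19/240 (≈-0.0792)
After 4 (thin lens f=-20): x=1.2125 theta=-89/4800 (≈-0.0185)
After 5 (propagate distance d=15): x=299/320 (≈0.9344) theta=-89/4800 (≈-0.0185)
After 6 (thin lens f=51): x=299/320 (≈0.9344) theta=-47/1275 (≈-0.0369)
After 7 (propagate distance d=32 (to screen)): x=-20011/81600 (≈-0.2452) theta=-47/1275 (≈-0.0369)
Rounded to 4 decimal places: x = -0.2452

Answer: -0.2452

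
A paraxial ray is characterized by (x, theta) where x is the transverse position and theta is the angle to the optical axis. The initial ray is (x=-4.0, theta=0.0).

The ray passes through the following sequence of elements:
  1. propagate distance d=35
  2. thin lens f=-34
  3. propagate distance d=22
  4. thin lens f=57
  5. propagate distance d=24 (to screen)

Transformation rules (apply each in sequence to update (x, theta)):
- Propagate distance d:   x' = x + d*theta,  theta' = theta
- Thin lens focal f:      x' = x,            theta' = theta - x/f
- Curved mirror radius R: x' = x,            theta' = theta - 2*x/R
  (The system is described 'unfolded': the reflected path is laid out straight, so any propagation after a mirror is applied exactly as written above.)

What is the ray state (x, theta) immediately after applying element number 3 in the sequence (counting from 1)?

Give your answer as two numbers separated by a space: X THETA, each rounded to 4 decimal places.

Initial: x=-4.0000 theta=0.0000
After 1 (propagate distance d=35): x=-4.0000 theta=0.0000
After 2 (thin lens f=-34): x=-4.0000 theta=-2/17 (≈-0.1176)
After 3 (propagate distance d=22): x=-112/17 (≈-6.5882) theta=-2/17 (≈-0.1176)
Rounded to 4 decimal places: x = -6.5882, theta = -0.1176

Answer: -6.5882 -0.1176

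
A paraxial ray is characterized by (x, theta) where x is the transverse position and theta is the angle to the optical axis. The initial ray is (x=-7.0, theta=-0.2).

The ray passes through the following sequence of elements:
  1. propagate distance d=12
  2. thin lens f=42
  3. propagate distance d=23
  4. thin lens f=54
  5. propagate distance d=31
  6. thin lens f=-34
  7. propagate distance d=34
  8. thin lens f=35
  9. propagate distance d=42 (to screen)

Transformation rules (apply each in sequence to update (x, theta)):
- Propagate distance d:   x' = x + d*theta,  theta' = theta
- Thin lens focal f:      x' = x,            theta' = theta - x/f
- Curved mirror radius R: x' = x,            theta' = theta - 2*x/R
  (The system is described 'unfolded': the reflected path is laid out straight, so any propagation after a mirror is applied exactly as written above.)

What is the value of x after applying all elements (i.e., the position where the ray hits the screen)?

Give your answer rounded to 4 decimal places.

Answer: 4.0756

Derivation:
Initial: x=-7.0000 theta=-0.2000
After 1 (propagate distance d=12): x=-9.4000 theta=-0.2000
After 2 (thin lens f=42): x=-9.4000 theta=1/42 (≈0.0238)
After 3 (propagate distance d=23): x=-1859/210 (≈-8.8524) theta=1/42 (≈0.0238)
After 4 (thin lens f=54): x=-1859/210 (≈-8.8524) theta=2129/11340 (≈0.1877)
After 5 (propagate distance d=31): x=-34387/11340 (≈-3.0324) theta=2129/11340 (≈0.1877)
After 6 (thin lens f=-34): x=-34387/11340 (≈-3.0324) theta=37999/385560 (≈0.0986)
After 7 (propagate distance d=34): x=43/135 (≈0.3185) theta=37999/385560 (≈0.0986)
After 8 (thin lens f=35): x=43/135 (≈0.3185) theta=172451/1927800 (≈0.0895)
After 9 (propagate distance d=42 (to screen)): x=62357/15300 (≈4.0756) theta=172451/1927800 (≈0.0895)
Rounded to 4 decimal places: x = 4.0756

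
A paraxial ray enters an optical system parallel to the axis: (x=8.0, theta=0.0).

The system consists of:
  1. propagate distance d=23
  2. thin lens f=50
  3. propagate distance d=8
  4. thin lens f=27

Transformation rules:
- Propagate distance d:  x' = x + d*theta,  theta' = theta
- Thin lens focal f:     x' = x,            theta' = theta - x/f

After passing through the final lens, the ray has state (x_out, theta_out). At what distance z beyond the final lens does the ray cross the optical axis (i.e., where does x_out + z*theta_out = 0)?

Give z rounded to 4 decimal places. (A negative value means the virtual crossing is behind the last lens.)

Answer: 16.4348

Derivation:
Initial: x=8.0000 theta=0.0000
After 1 (propagate distance d=23): x=8.0000 theta=0.0000
After 2 (thin lens f=50): x=8.0000 theta=-0.1600
After 3 (propagate distance d=8): x=6.7200 theta=-0.1600
After 4 (thin lens f=27): x=6.7200 theta=-92/225 (≈-0.4089)
z_focus = -x_out/theta_out = -(6.7200)/(-92/225) = 378/23 ≈ 16.4348
Rounded to 4 decimal places: z = 16.4348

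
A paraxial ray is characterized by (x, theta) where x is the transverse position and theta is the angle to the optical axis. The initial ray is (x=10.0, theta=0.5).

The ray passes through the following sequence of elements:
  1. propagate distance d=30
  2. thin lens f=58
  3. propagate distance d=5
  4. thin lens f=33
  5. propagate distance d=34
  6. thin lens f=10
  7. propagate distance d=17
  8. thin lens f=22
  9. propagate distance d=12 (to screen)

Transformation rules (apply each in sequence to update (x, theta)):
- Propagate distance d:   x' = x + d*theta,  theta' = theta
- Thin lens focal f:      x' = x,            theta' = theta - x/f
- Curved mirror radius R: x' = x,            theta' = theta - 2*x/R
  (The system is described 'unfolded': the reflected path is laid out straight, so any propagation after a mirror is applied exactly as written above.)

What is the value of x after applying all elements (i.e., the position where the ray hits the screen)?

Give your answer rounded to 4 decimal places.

Initial: x=10.0000 theta=0.5000
After 1 (propagate distance d=30): x=25.0000 theta=0.5000
After 2 (thin lens f=58): x=25.0000 theta=2/29 (≈0.0690)
After 3 (propagate distance d=5): x=735/29 (≈25.3448) theta=2/29 (≈0.0690)
After 4 (thin lens f=33): x=735/29 (≈25.3448) theta=-223/319 (≈-0.6991)
After 5 (propagate distance d=34): x=503/319 (≈1.5768) theta=-223/319 (≈-0.6991)
After 6 (thin lens f=10): x=503/319 (≈1.5768) theta=-2733/3190 (≈-0.8567)
After 7 (propagate distance d=17): x=-41431/3190 (≈-12.9878) theta=-2733/3190 (≈-0.8567)
After 8 (thin lens f=22): x=-41431/3190 (≈-12.9878) theta=-3739/14036 (≈-0.2664)
After 9 (propagate distance d=12 (to screen)): x=-567911/35090 (≈-16.1844) theta=-3739/14036 (≈-0.2664)
Rounded to 4 decimal places: x = -16.1844

Answer: -16.1844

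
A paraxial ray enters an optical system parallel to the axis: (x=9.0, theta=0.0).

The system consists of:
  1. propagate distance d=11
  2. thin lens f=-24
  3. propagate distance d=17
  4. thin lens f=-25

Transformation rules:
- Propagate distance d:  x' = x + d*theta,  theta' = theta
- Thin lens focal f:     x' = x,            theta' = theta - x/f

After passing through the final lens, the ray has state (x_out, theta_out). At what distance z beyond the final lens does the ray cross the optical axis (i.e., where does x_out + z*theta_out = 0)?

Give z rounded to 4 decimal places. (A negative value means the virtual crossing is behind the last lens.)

Answer: -15.5303

Derivation:
Initial: x=9.0000 theta=0.0000
After 1 (propagate distance d=11): x=9.0000 theta=0.0000
After 2 (thin lens f=-24): x=9.0000 theta=0.3750
After 3 (propagate distance d=17): x=15.3750 theta=0.3750
After 4 (thin lens f=-25): x=15.3750 theta=0.9900
z_focus = -x_out/theta_out = -(15.3750)/(0.9900) = -1025/66 ≈ -15.5303
Rounded to 4 decimal places: z = -15.5303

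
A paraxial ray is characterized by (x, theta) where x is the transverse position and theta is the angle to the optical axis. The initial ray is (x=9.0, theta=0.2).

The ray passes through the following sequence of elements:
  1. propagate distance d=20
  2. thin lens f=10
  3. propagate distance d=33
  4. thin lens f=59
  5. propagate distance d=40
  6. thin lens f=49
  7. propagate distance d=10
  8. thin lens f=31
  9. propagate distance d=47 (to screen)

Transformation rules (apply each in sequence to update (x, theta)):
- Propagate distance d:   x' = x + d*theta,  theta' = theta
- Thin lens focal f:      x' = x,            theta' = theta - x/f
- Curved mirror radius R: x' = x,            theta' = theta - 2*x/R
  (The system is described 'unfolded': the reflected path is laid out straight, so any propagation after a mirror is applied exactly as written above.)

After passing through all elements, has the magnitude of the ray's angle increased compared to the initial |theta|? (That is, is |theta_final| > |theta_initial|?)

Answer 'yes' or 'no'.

Answer: yes

Derivation:
Initial: x=9.0000 theta=0.2000
After 1 (propagate distance d=20): x=13.0000 theta=0.2000
After 2 (thin lens f=10): x=13.0000 theta=-1.1000
After 3 (propagate distance d=33): x=-23.3000 theta=-1.1000
After 4 (thin lens f=59): x=-23.3000 theta=-208/295 (≈-0.7051)
After 5 (propagate distance d=40): x=-30387/590 (≈-51.5034) theta=-208/295 (≈-0.7051)
After 6 (thin lens f=49): x=-30387/590 (≈-51.5034) theta=1429/4130 (≈0.3460)
After 7 (propagate distance d=10): x=-198419/4130 (≈-48.0433) theta=1429/4130 (≈0.3460)
After 8 (thin lens f=31): x=-198419/4130 (≈-48.0433) theta=17337/9145 (≈1.8958)
After 9 (propagate distance d=47 (to screen)): x=5256757/128030 (≈41.0588) theta=17337/9145 (≈1.8958)
|theta_initial|=0.2000 |theta_final|=17337/9145 (≈1.8958) -> increased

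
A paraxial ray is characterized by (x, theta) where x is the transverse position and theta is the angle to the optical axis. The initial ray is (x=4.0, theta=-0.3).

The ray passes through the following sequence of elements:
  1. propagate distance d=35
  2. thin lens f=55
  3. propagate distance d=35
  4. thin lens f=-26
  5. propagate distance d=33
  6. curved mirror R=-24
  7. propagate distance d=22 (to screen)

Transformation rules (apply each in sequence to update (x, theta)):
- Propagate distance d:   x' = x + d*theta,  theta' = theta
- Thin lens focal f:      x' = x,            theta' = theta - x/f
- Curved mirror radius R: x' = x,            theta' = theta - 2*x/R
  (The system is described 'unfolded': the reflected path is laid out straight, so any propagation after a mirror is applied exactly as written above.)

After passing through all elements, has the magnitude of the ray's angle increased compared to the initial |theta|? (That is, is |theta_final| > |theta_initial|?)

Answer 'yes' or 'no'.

Answer: yes

Derivation:
Initial: x=4.0000 theta=-0.3000
After 1 (propagate distance d=35): x=-6.5000 theta=-0.3000
After 2 (thin lens f=55): x=-6.5000 theta=-2/11 (≈-0.1818)
After 3 (propagate distance d=35): x=-283/22 (≈-12.8636) theta=-2/11 (≈-0.1818)
After 4 (thin lens f=-26): x=-283/22 (≈-12.8636) theta=-387/572 (≈-0.6766)
After 5 (propagate distance d=33): x=-20129/572 (≈-35.1906) theta=-387/572 (≈-0.6766)
After 6 (curved mirror R=-24): x=-20129/572 (≈-35.1906) theta=-24773/6864 (≈-3.6091)
After 7 (propagate distance d=22 (to screen)): x=-393277/3432 (≈-114.5912) theta=-24773/6864 (≈-3.6091)
|theta_initial|=0.3000 |theta_final|=24773/6864 (≈3.6091) -> increased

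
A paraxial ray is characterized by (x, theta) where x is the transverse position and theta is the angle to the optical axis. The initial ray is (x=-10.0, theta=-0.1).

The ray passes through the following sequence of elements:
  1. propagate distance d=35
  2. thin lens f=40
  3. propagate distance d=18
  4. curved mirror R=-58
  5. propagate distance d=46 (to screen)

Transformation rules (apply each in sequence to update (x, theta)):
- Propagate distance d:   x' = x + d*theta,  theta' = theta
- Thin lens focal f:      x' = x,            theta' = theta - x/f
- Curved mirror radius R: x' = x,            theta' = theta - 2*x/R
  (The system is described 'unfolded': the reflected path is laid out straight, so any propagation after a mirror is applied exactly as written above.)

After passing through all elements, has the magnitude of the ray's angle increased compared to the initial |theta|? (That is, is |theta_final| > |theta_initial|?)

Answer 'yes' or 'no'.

Answer: no

Derivation:
Initial: x=-10.0000 theta=-0.1000
After 1 (propagate distance d=35): x=-13.5000 theta=-0.1000
After 2 (thin lens f=40): x=-13.5000 theta=0.2375
After 3 (propagate distance d=18): x=-9.2250 theta=0.2375
After 4 (curved mirror R=-58): x=-9.2250 theta=-187/2320 (≈-0.0806)
After 5 (propagate distance d=46 (to screen)): x=-7501/580 (≈-12.9328) theta=-187/2320 (≈-0.0806)
|theta_initial|=0.1000 |theta_final|=187/2320 (≈0.0806) -> not increased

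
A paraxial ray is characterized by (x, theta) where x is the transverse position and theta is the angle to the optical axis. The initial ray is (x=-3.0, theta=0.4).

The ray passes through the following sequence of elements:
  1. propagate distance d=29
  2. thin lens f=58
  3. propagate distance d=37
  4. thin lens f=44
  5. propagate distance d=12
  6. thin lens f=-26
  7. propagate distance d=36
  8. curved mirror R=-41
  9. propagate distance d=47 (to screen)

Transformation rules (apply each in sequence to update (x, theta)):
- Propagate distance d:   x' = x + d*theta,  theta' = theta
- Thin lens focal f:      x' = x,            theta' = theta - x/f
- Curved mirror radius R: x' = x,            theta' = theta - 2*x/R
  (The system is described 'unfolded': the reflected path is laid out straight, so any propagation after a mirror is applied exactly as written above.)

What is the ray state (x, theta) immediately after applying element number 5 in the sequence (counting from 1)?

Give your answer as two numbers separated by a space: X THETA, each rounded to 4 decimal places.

Initial: x=-3.0000 theta=0.4000
After 1 (propagate distance d=29): x=8.6000 theta=0.4000
After 2 (thin lens f=58): x=8.6000 theta=73/290 (≈0.2517)
After 3 (propagate distance d=37): x=1039/58 (≈17.9138) theta=73/290 (≈0.2517)
After 4 (thin lens f=44): x=1039/58 (≈17.9138) theta=-1983/12760 (≈-0.1554)
After 5 (propagate distance d=12): x=25598/1595 (≈16.0489) theta=-1983/12760 (≈-0.1554)
Rounded to 4 decimal places: x = 16.0489, theta = -0.1554

Answer: 16.0489 -0.1554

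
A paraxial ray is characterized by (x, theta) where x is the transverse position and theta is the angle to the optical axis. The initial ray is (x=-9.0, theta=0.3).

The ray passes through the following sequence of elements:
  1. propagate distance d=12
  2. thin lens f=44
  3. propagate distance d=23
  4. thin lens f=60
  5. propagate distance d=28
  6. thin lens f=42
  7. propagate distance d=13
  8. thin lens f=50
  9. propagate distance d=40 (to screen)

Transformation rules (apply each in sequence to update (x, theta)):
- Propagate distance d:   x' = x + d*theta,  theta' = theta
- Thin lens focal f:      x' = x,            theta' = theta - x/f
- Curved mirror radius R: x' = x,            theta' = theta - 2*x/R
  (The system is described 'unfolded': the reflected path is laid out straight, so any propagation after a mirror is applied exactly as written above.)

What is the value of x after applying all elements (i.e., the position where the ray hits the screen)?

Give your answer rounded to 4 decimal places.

Initial: x=-9.0000 theta=0.3000
After 1 (propagate distance d=12): x=-5.4000 theta=0.3000
After 2 (thin lens f=44): x=-5.4000 theta=93/220 (≈0.4227)
After 3 (propagate distance d=23): x=951/220 (≈4.3227) theta=93/220 (≈0.4227)
After 4 (thin lens f=60): x=951/220 (≈4.3227) theta=1543/4400 (≈0.3507)
After 5 (propagate distance d=28): x=3889/275 (≈14.1418) theta=1543/4400 (≈0.3507)
After 6 (thin lens f=42): x=3889/275 (≈14.1418) theta=1291/92400 (≈0.0140)
After 7 (propagate distance d=13): x=120317/8400 (≈14.3235) theta=1291/92400 (≈0.0140)
After 8 (thin lens f=50): x=120317/8400 (≈14.3235) theta=-1258937/4620000 (≈-0.2725)
After 9 (propagate distance d=40 (to screen)): x=527229/154000 (≈3.4236) theta=-1258937/4620000 (≈-0.2725)
Rounded to 4 decimal places: x = 3.4236

Answer: 3.4236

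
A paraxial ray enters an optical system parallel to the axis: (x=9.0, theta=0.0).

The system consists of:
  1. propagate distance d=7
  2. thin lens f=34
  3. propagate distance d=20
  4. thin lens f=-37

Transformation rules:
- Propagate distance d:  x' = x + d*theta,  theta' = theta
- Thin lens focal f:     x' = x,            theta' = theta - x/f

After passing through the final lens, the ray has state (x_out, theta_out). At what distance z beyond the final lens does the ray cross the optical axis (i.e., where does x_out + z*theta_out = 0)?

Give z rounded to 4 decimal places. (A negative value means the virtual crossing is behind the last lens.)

Initial: x=9.0000 theta=0.0000
After 1 (propagate distance d=7): x=9.0000 theta=0.0000
After 2 (thin lens f=34): x=9.0000 theta=-9/34 (≈-0.2647)
After 3 (propagate distance d=20): x=63/17 (≈3.7059) theta=-9/34 (≈-0.2647)
After 4 (thin lens f=-37): x=63/17 (≈3.7059) theta=-207/1258 (≈-0.1645)
z_focus = -x_out/theta_out = -(63/17)/(-207/1258) = 518/23 ≈ 22.5217
Rounded to 4 decimal places: z = 22.5217

Answer: 22.5217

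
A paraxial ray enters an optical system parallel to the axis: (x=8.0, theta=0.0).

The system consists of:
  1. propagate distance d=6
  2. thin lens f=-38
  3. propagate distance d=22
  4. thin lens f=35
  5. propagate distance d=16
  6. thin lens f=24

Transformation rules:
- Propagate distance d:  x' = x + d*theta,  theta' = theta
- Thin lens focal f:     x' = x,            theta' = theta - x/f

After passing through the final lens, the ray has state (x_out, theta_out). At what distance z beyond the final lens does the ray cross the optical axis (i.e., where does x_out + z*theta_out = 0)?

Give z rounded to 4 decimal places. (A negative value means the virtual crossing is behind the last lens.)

Initial: x=8.0000 theta=0.0000
After 1 (propagate distance d=6): x=8.0000 theta=0.0000
After 2 (thin lens f=-38): x=8.0000 theta=4/19 (≈0.2105)
After 3 (propagate distance d=22): x=240/19 (≈12.6316) theta=4/19 (≈0.2105)
After 4 (thin lens f=35): x=240/19 (≈12.6316) theta=-20/133 (≈-0.1504)
After 5 (propagate distance d=16): x=1360/133 (≈10.2256) theta=-20/133 (≈-0.1504)
After 6 (thin lens f=24): x=1360/133 (≈10.2256) theta=-230/399 (≈-0.5764)
z_focus = -x_out/theta_out = -(1360/133)/(-230/399) = 408/23 ≈ 17.7391
Rounded to 4 decimal places: z = 17.7391

Answer: 17.7391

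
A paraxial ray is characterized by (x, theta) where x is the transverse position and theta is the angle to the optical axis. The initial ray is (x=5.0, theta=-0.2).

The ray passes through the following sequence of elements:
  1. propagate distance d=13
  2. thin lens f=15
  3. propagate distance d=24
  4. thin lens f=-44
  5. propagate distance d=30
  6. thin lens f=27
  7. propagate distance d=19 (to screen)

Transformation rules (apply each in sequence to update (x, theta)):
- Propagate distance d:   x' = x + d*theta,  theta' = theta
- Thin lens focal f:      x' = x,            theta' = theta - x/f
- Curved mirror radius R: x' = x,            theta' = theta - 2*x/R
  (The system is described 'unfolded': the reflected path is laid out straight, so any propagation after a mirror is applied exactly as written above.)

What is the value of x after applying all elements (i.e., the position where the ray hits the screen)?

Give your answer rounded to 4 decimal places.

Answer: -15.8440

Derivation:
Initial: x=5.0000 theta=-0.2000
After 1 (propagate distance d=13): x=2.4000 theta=-0.2000
After 2 (thin lens f=15): x=2.4000 theta=-0.3600
After 3 (propagate distance d=24): x=-6.2400 theta=-0.3600
After 4 (thin lens f=-44): x=-6.2400 theta=-138/275 (≈-0.5018)
After 5 (propagate distance d=30): x=-5856/275 (≈-21.2945) theta=-138/275 (≈-0.5018)
After 6 (thin lens f=27): x=-5856/275 (≈-21.2945) theta=142/495 (≈0.2869)
After 7 (propagate distance d=19 (to screen)): x=-39214/2475 (≈-15.8440) theta=142/495 (≈0.2869)
Rounded to 4 decimal places: x = -15.8440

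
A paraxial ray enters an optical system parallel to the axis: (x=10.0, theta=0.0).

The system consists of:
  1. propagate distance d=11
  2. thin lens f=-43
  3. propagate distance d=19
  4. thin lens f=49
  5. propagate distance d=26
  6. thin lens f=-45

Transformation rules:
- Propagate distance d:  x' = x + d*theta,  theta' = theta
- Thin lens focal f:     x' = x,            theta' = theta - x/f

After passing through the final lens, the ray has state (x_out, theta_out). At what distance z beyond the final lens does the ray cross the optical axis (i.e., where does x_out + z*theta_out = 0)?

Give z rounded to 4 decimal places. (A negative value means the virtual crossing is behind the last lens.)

Initial: x=10.0000 theta=0.0000
After 1 (propagate distance d=11): x=10.0000 theta=0.0000
After 2 (thin lens f=-43): x=10.0000 theta=10/43 (≈0.2326)
After 3 (propagate distance d=19): x=620/43 (≈14.4186) theta=10/43 (≈0.2326)
After 4 (thin lens f=49): x=620/43 (≈14.4186) theta=-130/2107 (≈-0.0617)
After 5 (propagate distance d=26): x=27000/2107 (≈12.8144) theta=-130/2107 (≈-0.0617)
After 6 (thin lens f=-45): x=27000/2107 (≈12.8144) theta=470/2107 (≈0.2231)
z_focus = -x_out/theta_out = -(27000/2107)/(470/2107) = -2700/47 ≈ -57.4468
Rounded to 4 decimal places: z = -57.4468

Answer: -57.4468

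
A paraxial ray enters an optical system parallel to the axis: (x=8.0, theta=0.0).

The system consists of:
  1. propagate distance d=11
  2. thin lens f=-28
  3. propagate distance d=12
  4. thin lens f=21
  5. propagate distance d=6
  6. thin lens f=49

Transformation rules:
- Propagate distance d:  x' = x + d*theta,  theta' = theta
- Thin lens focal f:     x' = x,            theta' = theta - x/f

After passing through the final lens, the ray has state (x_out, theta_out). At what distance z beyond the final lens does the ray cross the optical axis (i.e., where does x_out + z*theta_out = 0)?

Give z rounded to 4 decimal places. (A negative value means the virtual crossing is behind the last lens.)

Answer: 21.4689

Derivation:
Initial: x=8.0000 theta=0.0000
After 1 (propagate distance d=11): x=8.0000 theta=0.0000
After 2 (thin lens f=-28): x=8.0000 theta=2/7 (≈0.2857)
After 3 (propagate distance d=12): x=80/7 (≈11.4286) theta=2/7 (≈0.2857)
After 4 (thin lens f=21): x=80/7 (≈11.4286) theta=-38/147 (≈-0.2585)
After 5 (propagate distance d=6): x=484/49 (≈9.8776) theta=-38/147 (≈-0.2585)
After 6 (thin lens f=49): x=484/49 (≈9.8776) theta=-3314/7203 (≈-0.4601)
z_focus = -x_out/theta_out = -(484/49)/(-3314/7203) = 35574/1657 ≈ 21.4689
Rounded to 4 decimal places: z = 21.4689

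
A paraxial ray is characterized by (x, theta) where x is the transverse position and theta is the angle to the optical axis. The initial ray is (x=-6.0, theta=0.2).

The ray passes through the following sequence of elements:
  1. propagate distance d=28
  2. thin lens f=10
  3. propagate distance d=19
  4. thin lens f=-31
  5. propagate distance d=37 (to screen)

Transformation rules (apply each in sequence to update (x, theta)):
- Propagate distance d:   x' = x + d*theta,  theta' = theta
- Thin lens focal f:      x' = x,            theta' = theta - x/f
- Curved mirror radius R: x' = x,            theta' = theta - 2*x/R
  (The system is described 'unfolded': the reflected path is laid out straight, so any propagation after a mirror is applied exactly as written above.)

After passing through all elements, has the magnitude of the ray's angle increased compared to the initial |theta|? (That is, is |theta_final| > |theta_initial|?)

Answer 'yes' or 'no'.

Answer: yes

Derivation:
Initial: x=-6.0000 theta=0.2000
After 1 (propagate distance d=28): x=-0.4000 theta=0.2000
After 2 (thin lens f=10): x=-0.4000 theta=0.2400
After 3 (propagate distance d=19): x=4.1600 theta=0.2400
After 4 (thin lens f=-31): x=4.1600 theta=58/155 (≈0.3742)
After 5 (propagate distance d=37 (to screen)): x=13954/775 (≈18.0052) theta=58/155 (≈0.3742)
|theta_initial|=0.2000 |theta_final|=58/155 (≈0.3742) -> increased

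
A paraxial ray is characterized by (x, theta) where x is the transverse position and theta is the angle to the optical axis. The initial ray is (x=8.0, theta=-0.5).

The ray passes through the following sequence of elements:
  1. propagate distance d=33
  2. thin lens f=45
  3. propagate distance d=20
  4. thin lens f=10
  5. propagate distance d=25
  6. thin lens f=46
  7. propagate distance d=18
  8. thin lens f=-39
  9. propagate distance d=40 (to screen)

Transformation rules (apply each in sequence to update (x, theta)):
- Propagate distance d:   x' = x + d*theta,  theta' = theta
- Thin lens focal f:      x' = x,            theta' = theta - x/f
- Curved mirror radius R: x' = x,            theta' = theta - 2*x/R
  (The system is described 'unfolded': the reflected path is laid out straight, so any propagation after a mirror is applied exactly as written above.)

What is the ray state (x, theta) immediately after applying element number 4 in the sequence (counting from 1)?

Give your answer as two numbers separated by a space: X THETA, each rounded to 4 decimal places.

Answer: -14.7222 1.1611

Derivation:
Initial: x=8.0000 theta=-0.5000
After 1 (propagate distance d=33): x=-8.5000 theta=-0.5000
After 2 (thin lens f=45): x=-8.5000 theta=-14/45 (≈-0.3111)
After 3 (propagate distance d=20): x=-265/18 (≈-14.7222) theta=-14/45 (≈-0.3111)
After 4 (thin lens f=10): x=-265/18 (≈-14.7222) theta=209/180 (≈1.1611)
Rounded to 4 decimal places: x = -14.7222, theta = 1.1611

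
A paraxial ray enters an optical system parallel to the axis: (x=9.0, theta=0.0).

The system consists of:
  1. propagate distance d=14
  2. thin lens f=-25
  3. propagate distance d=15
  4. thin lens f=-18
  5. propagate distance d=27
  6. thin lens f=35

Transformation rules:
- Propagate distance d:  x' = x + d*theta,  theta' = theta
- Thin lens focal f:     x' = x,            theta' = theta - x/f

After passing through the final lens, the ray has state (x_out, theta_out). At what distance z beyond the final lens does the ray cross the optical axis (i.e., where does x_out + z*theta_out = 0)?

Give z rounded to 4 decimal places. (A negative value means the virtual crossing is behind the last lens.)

Initial: x=9.0000 theta=0.0000
After 1 (propagate distance d=14): x=9.0000 theta=0.0000
After 2 (thin lens f=-25): x=9.0000 theta=0.3600
After 3 (propagate distance d=15): x=14.4000 theta=0.3600
After 4 (thin lens f=-18): x=14.4000 theta=1.1600
After 5 (propagate distance d=27): x=45.7200 theta=1.1600
After 6 (thin lens f=35): x=45.7200 theta=-128/875 (≈-0.1463)
z_focus = -x_out/theta_out = -(45.7200)/(-128/875) = 40005/128 ≈ 312.5391
Rounded to 4 decimal places: z = 312.5391

Answer: 312.5391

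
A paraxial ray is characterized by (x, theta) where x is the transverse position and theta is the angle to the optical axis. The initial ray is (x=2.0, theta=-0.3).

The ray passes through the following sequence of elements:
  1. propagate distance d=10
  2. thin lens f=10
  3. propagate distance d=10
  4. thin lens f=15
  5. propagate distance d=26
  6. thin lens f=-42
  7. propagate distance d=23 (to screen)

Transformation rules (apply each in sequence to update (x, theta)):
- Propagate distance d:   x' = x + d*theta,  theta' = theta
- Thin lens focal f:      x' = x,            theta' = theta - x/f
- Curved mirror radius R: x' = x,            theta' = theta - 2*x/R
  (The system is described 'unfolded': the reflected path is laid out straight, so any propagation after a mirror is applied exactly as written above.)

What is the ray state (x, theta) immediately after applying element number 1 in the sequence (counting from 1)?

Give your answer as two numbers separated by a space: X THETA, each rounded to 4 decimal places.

Answer: -1.0000 -0.3000

Derivation:
Initial: x=2.0000 theta=-0.3000
After 1 (propagate distance d=10): x=-1.0000 theta=-0.3000
Rounded to 4 decimal places: x = -1.0000, theta = -0.3000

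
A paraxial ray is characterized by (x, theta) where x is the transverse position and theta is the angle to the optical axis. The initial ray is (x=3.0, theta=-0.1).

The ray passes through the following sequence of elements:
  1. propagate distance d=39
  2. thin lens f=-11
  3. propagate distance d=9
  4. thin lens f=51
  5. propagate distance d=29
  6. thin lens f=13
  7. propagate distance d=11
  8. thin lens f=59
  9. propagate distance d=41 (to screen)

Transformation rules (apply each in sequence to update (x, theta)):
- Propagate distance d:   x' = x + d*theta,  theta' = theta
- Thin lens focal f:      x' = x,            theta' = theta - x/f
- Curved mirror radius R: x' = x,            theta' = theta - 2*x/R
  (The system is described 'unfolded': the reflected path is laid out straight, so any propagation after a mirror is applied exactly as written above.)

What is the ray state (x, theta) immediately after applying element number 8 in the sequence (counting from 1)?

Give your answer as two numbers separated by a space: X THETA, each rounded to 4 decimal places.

Initial: x=3.0000 theta=-0.1000
After 1 (propagate distance d=39): x=-0.9000 theta=-0.1000
After 2 (thin lens f=-11): x=-0.9000 theta=-2/11 (≈-0.1818)
After 3 (propagate distance d=9): x=-279/110 (≈-2.5364) theta=-2/11 (≈-0.1818)
After 4 (thin lens f=51): x=-279/110 (≈-2.5364) theta=-247/1870 (≈-0.1321)
After 5 (propagate distance d=29): x=-5953/935 (≈-6.3668) theta=-247/1870 (≈-0.1321)
After 6 (thin lens f=13): x=-5953/935 (≈-6.3668) theta=1739/4862 (≈0.3577)
After 7 (propagate distance d=11): x=-59133/24310 (≈-2.4325) theta=1739/4862 (≈0.3577)
After 8 (thin lens f=59): x=-59133/24310 (≈-2.4325) theta=286069/717145 (≈0.3989)
Rounded to 4 decimal places: x = -2.4325, theta = 0.3989

Answer: -2.4325 0.3989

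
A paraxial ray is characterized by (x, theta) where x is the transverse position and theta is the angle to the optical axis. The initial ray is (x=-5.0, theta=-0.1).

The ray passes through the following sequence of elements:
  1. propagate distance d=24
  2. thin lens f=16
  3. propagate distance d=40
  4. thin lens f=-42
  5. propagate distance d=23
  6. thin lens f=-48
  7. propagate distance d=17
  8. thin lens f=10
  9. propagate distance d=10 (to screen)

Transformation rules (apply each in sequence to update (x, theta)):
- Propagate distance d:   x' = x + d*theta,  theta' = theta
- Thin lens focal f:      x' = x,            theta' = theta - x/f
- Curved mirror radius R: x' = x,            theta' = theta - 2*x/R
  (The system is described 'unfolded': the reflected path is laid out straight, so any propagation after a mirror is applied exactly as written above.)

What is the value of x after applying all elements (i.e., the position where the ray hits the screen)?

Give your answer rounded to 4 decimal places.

Initial: x=-5.0000 theta=-0.1000
After 1 (propagate distance d=24): x=-7.4000 theta=-0.1000
After 2 (thin lens f=16): x=-7.4000 theta=0.3625
After 3 (propagate distance d=40): x=7.1000 theta=0.3625
After 4 (thin lens f=-42): x=7.1000 theta=893/1680 (≈0.5315)
After 5 (propagate distance d=23): x=32467/1680 (≈19.3256) theta=893/1680 (≈0.5315)
After 6 (thin lens f=-48): x=32467/1680 (≈19.3256) theta=75331/80640 (≈0.9342)
After 7 (propagate distance d=17): x=2839043/80640 (≈35.2064) theta=75331/80640 (≈0.9342)
After 8 (thin lens f=10): x=2839043/80640 (≈35.2064) theta=-2085733/806400 (≈-2.5865)
After 9 (propagate distance d=10 (to screen)): x=75331/8064 (≈9.3416) theta=-2085733/806400 (≈-2.5865)
Rounded to 4 decimal places: x = 9.3416

Answer: 9.3416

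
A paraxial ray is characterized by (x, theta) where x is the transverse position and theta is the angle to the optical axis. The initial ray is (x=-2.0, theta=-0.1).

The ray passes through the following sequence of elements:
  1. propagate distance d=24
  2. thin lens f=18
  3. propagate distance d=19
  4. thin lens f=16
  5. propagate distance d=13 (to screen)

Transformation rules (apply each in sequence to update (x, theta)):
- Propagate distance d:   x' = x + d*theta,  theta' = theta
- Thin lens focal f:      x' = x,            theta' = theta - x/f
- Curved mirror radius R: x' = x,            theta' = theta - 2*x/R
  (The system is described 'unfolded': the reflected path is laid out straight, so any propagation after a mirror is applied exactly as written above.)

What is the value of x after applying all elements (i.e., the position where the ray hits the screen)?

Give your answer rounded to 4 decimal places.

Initial: x=-2.0000 theta=-0.1000
After 1 (propagate distance d=24): x=-4.4000 theta=-0.1000
After 2 (thin lens f=18): x=-4.4000 theta=13/90 (≈0.1444)
After 3 (propagate distance d=19): x=-149/90 (≈-1.6556) theta=13/90 (≈0.1444)
After 4 (thin lens f=16): x=-149/90 (≈-1.6556) theta=119/480 (≈0.2479)
After 5 (propagate distance d=13 (to screen)): x=2257/1440 (≈1.5674) theta=119/480 (≈0.2479)
Rounded to 4 decimal places: x = 1.5674

Answer: 1.5674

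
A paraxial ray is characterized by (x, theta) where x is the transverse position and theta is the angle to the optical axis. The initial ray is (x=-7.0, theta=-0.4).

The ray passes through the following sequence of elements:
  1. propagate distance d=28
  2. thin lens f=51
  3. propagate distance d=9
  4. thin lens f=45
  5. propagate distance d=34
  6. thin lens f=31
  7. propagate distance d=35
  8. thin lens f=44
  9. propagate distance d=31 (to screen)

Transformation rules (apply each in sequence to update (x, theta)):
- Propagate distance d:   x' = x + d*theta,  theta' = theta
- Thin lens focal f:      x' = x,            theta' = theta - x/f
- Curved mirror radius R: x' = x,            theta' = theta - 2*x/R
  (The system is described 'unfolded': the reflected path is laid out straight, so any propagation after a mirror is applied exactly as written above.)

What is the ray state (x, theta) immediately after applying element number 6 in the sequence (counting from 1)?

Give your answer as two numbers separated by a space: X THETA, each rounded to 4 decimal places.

Initial: x=-7.0000 theta=-0.4000
After 1 (propagate distance d=28): x=-18.2000 theta=-0.4000
After 2 (thin lens f=51): x=-18.2000 theta=-11/255 (≈-0.0431)
After 3 (propagate distance d=9): x=-316/17 (≈-18.5882) theta=-11/255 (≈-0.0431)
After 4 (thin lens f=45): x=-316/17 (≈-18.5882) theta=283/765 (≈0.3699)
After 5 (propagate distance d=34): x=-4598/765 (≈-6.0105) theta=283/765 (≈0.3699)
After 6 (thin lens f=31): x=-4598/765 (≈-6.0105) theta=4457/7905 (≈0.5638)
Rounded to 4 decimal places: x = -6.0105, theta = 0.5638

Answer: -6.0105 0.5638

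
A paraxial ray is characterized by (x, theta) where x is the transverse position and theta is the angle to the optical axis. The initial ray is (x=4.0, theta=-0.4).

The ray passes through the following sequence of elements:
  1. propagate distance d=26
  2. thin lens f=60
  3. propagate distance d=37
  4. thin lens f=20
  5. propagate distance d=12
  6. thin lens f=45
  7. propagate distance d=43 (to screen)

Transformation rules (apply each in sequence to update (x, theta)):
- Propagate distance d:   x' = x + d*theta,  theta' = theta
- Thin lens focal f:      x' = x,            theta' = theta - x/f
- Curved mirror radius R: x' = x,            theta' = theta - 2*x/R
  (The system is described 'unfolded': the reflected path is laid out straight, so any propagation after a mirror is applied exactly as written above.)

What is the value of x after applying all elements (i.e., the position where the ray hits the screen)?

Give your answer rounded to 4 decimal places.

Answer: 24.0182

Derivation:
Initial: x=4.0000 theta=-0.4000
After 1 (propagate distance d=26): x=-6.4000 theta=-0.4000
After 2 (thin lens f=60): x=-6.4000 theta=-22/75 (≈-0.2933)
After 3 (propagate distance d=37): x=-1294/75 (≈-17.2533) theta=-22/75 (≈-0.2933)
After 4 (thin lens f=20): x=-1294/75 (≈-17.2533) theta=427/750 (≈0.5693)
After 5 (propagate distance d=12): x=-3908/375 (≈-10.4213) theta=427/750 (≈0.5693)
After 6 (thin lens f=45): x=-3908/375 (≈-10.4213) theta=27031/33750 (≈0.8009)
After 7 (propagate distance d=43 (to screen)): x=810613/33750 (≈24.0182) theta=27031/33750 (≈0.8009)
Rounded to 4 decimal places: x = 24.0182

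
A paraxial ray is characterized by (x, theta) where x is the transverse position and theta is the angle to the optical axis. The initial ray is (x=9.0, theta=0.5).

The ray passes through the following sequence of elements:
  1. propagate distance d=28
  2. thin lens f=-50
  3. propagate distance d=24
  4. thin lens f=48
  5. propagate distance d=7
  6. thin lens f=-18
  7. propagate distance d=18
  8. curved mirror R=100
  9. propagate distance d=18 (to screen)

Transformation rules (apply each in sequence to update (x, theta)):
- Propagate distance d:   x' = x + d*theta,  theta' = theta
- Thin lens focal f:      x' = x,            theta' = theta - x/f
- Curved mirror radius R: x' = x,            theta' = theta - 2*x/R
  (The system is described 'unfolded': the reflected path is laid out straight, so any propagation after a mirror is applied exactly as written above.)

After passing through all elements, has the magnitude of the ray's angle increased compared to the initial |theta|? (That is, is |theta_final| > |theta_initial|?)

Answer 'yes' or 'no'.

Answer: yes

Derivation:
Initial: x=9.0000 theta=0.5000
After 1 (propagate distance d=28): x=23.0000 theta=0.5000
After 2 (thin lens f=-50): x=23.0000 theta=0.9600
After 3 (propagate distance d=24): x=46.0400 theta=0.9600
After 4 (thin lens f=48): x=46.0400 theta=1/1200 (≈0.0008)
After 5 (propagate distance d=7): x=11051/240 (≈46.0458) theta=1/1200 (≈0.0008)
After 6 (thin lens f=-18): x=11051/240 (≈46.0458) theta=55273/21600 (≈2.5589)
After 7 (propagate distance d=18): x=6908/75 (≈92.1067) theta=55273/21600 (≈2.5589)
After 8 (curved mirror R=100): x=6908/75 (≈92.1067) theta=387073/540000 (≈0.7168)
After 9 (propagate distance d=18 (to screen)): x=105.0091 theta=387073/540000 (≈0.7168)
|theta_initial|=0.5000 |theta_final|=387073/540000 (≈0.7168) -> increased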